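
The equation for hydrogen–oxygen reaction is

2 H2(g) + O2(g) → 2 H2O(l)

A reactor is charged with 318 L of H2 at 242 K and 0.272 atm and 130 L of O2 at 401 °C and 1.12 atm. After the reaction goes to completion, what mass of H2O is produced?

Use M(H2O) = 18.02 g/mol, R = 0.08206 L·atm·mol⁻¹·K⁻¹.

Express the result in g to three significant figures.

n(H2) = PV/RT = (0.272 × 318) / (0.08206 × 242) = 4.356 mol
n(O2) = PV/RT = (1.12 × 130) / (0.08206 × 674.15) = 2.632 mol
For 4.356 mol H2, stoichiometry requires (1/2) × 4.356 = 2.178 mol O2; 2.632 mol is available, so H2 is limiting.
n(H2O) = (2/2) × 4.356 = 4.356 mol
m(H2O) = 4.356 × 18.02 = 78.50 g

78.5 g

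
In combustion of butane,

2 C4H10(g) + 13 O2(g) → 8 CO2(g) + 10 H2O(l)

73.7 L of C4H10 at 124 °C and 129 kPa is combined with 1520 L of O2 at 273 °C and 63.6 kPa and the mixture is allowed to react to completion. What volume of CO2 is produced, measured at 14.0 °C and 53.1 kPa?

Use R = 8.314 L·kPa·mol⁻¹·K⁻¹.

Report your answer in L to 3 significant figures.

n(C4H10) = PV/RT = (129 × 73.7) / (8.314 × 397.15) = 2.879 mol
n(O2) = PV/RT = (63.6 × 1520) / (8.314 × 546.15) = 21.29 mol
For 2.879 mol C4H10, stoichiometry requires (13/2) × 2.879 = 18.71 mol O2; 21.29 mol is available, so C4H10 is limiting.
n(CO2) = (8/2) × 2.879 = 11.52 mol
V(CO2) = nRT/P = 11.52 × 8.314 × 287.15 / 53.1 = 517.9 L

518 L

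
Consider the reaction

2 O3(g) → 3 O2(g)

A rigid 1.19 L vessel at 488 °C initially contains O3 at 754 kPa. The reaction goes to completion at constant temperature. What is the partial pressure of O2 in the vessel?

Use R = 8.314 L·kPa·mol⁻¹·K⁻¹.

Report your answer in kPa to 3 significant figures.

n(O3)₀ = PV/RT = (754 × 1.19) / (8.314 × 761.15) = 0.1418 mol
n(O2) = (3/2) × 0.1418 = 0.2127 mol
P(O2) = nRT/V = 0.2127 × 8.314 × 761.15 / 1.19 = 1131 kPa

1130 kPa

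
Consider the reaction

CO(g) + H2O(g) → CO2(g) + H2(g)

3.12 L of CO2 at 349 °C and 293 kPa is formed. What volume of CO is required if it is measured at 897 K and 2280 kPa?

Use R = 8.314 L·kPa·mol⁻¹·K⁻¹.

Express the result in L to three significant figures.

n(CO2) = PV/RT = (293 × 3.12) / (8.314 × 622.15) = 0.1767 mol
n(CO) = (1/1) × 0.1767 = 0.1767 mol
V = nRT/P = 0.1767 × 8.314 × 897 / 2280 = 0.5780 L

0.578 L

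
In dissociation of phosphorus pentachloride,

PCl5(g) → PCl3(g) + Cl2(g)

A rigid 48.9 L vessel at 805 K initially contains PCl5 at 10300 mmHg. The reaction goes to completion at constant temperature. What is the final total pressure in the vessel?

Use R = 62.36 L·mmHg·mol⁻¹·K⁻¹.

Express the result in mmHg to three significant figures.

20600 mmHg

At constant T and V, P ∝ n(gas): 1 mol gas → 2 mol gas.
P_final = (2/1) × 10300 = 20600 mmHg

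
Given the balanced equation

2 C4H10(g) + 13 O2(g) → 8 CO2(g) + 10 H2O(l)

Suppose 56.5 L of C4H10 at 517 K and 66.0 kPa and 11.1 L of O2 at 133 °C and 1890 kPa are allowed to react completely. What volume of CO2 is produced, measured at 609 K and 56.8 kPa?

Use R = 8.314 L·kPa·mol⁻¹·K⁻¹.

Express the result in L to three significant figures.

309 L

n(C4H10) = PV/RT = (66.0 × 56.5) / (8.314 × 517) = 0.8675 mol
n(O2) = PV/RT = (1890 × 11.1) / (8.314 × 406.15) = 6.213 mol
For 0.8675 mol C4H10, stoichiometry requires (13/2) × 0.8675 = 5.639 mol O2; 6.213 mol is available, so C4H10 is limiting.
n(CO2) = (8/2) × 0.8675 = 3.470 mol
V(CO2) = nRT/P = 3.470 × 8.314 × 609 / 56.8 = 309.3 L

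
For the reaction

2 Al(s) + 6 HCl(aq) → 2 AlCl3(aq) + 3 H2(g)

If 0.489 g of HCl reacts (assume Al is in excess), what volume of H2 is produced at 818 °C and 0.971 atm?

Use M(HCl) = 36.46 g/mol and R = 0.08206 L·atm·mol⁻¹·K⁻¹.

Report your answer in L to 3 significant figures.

0.618 L

n(HCl) = 0.4890 / 36.46 = 0.01341 mol
n(H2) = (3/6) × 0.01341 = 0.006705 mol
V = nRT/P = 0.006705 × 0.08206 × 1091.15 / 0.971 = 0.6183 L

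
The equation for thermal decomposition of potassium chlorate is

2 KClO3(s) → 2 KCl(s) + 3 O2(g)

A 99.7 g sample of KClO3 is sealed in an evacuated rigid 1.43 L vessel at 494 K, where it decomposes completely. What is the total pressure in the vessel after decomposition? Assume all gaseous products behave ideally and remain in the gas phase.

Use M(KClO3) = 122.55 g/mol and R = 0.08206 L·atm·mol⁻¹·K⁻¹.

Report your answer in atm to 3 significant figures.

34.6 atm

n(KClO3) = 99.7 / 122.55 = 0.8135 mol
n(gas produced) = (3/2) × 0.8135 = 1.220 mol
P = nRT/V = 1.220 × 0.08206 × 494 / 1.43 = 34.58 atm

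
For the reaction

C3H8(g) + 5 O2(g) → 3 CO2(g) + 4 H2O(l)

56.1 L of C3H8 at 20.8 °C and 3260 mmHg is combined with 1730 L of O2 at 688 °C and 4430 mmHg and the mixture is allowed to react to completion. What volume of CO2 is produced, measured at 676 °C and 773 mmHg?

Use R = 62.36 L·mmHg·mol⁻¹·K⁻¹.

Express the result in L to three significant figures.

2290 L

n(C3H8) = PV/RT = (3260 × 56.1) / (62.36 × 293.95) = 9.977 mol
n(O2) = PV/RT = (4430 × 1730) / (62.36 × 961.15) = 127.9 mol
For 9.977 mol C3H8, stoichiometry requires (5/1) × 9.977 = 49.89 mol O2; 127.9 mol is available, so C3H8 is limiting.
n(CO2) = (3/1) × 9.977 = 29.93 mol
V(CO2) = nRT/P = 29.93 × 62.36 × 949.15 / 773 = 2292 L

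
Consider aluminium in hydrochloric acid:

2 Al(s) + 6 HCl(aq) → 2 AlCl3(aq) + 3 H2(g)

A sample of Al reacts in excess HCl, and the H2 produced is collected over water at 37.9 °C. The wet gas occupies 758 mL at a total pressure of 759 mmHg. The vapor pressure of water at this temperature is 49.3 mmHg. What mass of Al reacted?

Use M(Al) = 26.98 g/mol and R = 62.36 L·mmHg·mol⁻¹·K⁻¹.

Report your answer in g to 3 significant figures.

0.499 g

P(H2) = 759 − 49.3 = 709.7 mmHg
n(H2) = PV/RT = (709.7 × 0.7580) / (62.36 × 311.05) = 0.02773 mol
n(Al) = (2/3) × 0.02773 = 0.01849 mol
m(Al) = 0.01849 × 26.98 = 0.4989 g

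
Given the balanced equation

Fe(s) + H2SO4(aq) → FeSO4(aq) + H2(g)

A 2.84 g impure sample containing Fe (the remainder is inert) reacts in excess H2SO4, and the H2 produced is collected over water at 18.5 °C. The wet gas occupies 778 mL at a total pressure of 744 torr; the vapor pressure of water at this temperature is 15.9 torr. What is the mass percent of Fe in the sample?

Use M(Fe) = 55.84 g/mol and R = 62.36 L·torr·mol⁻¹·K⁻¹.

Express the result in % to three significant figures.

P(H2) = 744 − 15.9 = 728.1 torr
n(H2) = PV/RT = (728.1 × 0.7780) / (62.36 × 291.65) = 0.03115 mol
n(Fe) = (1/1) × 0.03115 = 0.03115 mol
m(Fe) = 0.03115 × 55.84 = 1.739 g
%Fe = 1.739 / 2.84 × 100 = 61.23%

61.2 %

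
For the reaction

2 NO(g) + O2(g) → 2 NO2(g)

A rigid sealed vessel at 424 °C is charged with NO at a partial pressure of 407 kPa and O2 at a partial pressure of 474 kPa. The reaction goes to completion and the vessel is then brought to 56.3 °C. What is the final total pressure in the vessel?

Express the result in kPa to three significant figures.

With V and T fixed, P_i ∝ n_i, so the mole ratios apply directly to partial pressures at 424 °C.
P(O2) required for 407 kPa of NO = (1/2) × 407 = 203.5 kPa; available 474 kPa, so NO is limiting.
P(O2) remaining = 474 − (1/2) × 407 = 270.5 kPa
P(gaseous products) = (2)/2 × 407 = 407.0 kPa
P_total at 424 °C = 270.5 + 407.0 = 677.5 kPa
Scaling to 56.3 °C: P = 677.5 × 329.45/697.15 = 320.2 kPa

320 kPa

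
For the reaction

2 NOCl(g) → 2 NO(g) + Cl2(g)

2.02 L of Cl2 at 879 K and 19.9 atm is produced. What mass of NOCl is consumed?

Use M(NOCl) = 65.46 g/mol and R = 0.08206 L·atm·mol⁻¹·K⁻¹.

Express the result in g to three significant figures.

n(Cl2) = PV/RT = (19.9 × 2.02) / (0.08206 × 879) = 0.5573 mol
n(NOCl) = (2/1) × 0.5573 = 1.115 mol
m(NOCl) = 1.115 × 65.46 = 72.99 g

73.0 g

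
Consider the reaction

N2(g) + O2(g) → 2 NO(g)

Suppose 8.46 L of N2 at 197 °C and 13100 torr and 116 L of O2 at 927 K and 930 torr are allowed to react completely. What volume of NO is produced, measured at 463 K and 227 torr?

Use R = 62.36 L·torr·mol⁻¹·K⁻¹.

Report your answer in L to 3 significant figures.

475 L

n(N2) = PV/RT = (13100 × 8.46) / (62.36 × 470.15) = 3.780 mol
n(O2) = PV/RT = (930 × 116) / (62.36 × 927) = 1.866 mol
For 3.780 mol N2, stoichiometry requires (1/1) × 3.780 = 3.780 mol O2; 1.866 mol is available, so O2 is limiting.
n(NO) = (2/1) × 1.866 = 3.732 mol
V(NO) = nRT/P = 3.732 × 62.36 × 463 / 227 = 474.7 L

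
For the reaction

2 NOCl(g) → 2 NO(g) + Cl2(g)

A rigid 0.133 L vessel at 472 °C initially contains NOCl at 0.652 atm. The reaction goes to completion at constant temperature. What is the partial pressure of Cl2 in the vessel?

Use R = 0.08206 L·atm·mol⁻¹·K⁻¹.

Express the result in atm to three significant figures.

0.326 atm

n(NOCl)₀ = PV/RT = (0.652 × 0.133) / (0.08206 × 745.15) = 0.001418 mol
n(Cl2) = (1/2) × 0.001418 = 0.0007090 mol
P(Cl2) = nRT/V = 0.0007090 × 0.08206 × 745.15 / 0.133 = 0.3260 atm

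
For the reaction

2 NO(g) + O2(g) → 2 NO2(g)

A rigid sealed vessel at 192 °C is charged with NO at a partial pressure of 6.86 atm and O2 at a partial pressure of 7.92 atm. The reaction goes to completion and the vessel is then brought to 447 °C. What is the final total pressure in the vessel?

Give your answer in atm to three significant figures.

17.6 atm

At constant V, partial pressures at 192 °C are proportional to moles, so apply stoichiometry directly to pressures.
P(O2) required for 6.86 atm of NO = (1/2) × 6.86 = 3.430 atm; available 7.92 atm, so NO is limiting.
P(O2) remaining = 7.92 − (1/2) × 6.86 = 4.490 atm
P(gaseous products) = (2)/2 × 6.86 = 6.860 atm
P_total at 192 °C = 4.490 + 6.860 = 11.35 atm
Scaling to 447 °C: P = 11.35 × 720.15/465.15 = 17.57 atm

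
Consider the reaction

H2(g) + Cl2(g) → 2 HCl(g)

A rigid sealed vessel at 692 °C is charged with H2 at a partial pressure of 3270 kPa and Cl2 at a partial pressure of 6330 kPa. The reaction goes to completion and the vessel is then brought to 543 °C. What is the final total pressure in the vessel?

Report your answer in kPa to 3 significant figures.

At constant V, partial pressures at 692 °C are proportional to moles, so apply stoichiometry directly to pressures.
P(Cl2) required for 3270 kPa of H2 = (1/1) × 3270 = 3270 kPa; available 6330 kPa, so H2 is limiting.
P(Cl2) remaining = 6330 − (1/1) × 3270 = 3060 kPa
P(gaseous products) = (2)/1 × 3270 = 6540 kPa
P_total at 692 °C = 3060 + 6540 = 9600 kPa
Scaling to 543 °C: P = 9600 × 816.15/965.15 = 8118 kPa

8120 kPa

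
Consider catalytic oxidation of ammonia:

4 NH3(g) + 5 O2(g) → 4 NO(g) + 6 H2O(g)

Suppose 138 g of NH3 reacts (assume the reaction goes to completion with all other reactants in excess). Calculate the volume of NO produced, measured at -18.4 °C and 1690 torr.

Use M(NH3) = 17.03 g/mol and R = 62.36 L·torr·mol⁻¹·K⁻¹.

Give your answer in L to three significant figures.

n(NH3) = 138.0 / 17.03 = 8.103 mol
n(NO) = (4/4) × 8.103 = 8.103 mol
V = nRT/P = 8.103 × 62.36 × 254.75 / 1690 = 76.17 L

76.2 L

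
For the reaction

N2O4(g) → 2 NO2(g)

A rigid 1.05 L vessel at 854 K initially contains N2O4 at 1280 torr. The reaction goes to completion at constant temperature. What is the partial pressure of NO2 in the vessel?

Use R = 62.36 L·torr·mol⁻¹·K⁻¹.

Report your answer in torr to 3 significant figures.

2560 torr

n(N2O4)₀ = PV/RT = (1280 × 1.05) / (62.36 × 854) = 0.02524 mol
n(NO2) = (2/1) × 0.02524 = 0.05048 mol
P(NO2) = nRT/V = 0.05048 × 62.36 × 854 / 1.05 = 2560 torr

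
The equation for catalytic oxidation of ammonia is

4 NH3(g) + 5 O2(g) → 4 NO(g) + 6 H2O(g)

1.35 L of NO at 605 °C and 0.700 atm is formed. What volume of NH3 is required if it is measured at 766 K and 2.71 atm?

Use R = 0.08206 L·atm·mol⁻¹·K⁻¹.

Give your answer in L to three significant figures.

0.304 L

n(NO) = PV/RT = (0.700 × 1.35) / (0.08206 × 878.15) = 0.01311 mol
n(NH3) = (4/4) × 0.01311 = 0.01311 mol
V = nRT/P = 0.01311 × 0.08206 × 766 / 2.71 = 0.3041 L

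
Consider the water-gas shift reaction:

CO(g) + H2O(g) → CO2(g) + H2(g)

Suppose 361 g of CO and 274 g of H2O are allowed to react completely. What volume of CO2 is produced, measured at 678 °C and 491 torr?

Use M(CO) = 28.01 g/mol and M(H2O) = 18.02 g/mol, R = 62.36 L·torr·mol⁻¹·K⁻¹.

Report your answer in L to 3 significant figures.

n(CO) = 361 / 28.01 = 12.89 mol
n(H2O) = 274 / 18.02 = 15.21 mol
For 12.89 mol CO, stoichiometry requires (1/1) × 12.89 = 12.89 mol H2O; 15.21 mol is available, so CO is limiting.
n(CO2) = (1/1) × 12.89 = 12.89 mol
V(CO2) = nRT/P = 12.89 × 62.36 × 951.15 / 491 = 1557 L

1560 L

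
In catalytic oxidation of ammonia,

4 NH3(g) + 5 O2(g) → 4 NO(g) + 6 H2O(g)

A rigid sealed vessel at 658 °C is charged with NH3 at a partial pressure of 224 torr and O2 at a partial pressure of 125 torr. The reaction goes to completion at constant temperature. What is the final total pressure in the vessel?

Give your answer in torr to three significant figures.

At constant V, partial pressures at 658 °C are proportional to moles, so apply stoichiometry directly to pressures.
P(O2) required for 224 torr of NH3 = (5/4) × 224 = 280.0 torr; available 125 torr, so O2 is limiting.
P(NH3) remaining = 224 − (4/5) × 125 = 124.0 torr
P(gaseous products) = (4+6)/5 × 125 = 250.0 torr
P_total at 658 °C = 124.0 + 250.0 = 374.0 torr

374 torr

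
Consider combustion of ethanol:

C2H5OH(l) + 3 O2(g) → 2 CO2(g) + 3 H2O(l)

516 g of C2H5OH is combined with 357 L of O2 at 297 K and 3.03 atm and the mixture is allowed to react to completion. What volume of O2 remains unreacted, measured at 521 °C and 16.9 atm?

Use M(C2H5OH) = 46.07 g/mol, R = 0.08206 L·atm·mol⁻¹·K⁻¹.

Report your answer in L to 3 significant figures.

41.6 L

n(C2H5OH) = 516 / 46.07 = 11.20 mol
n(O2) = PV/RT = (3.03 × 357) / (0.08206 × 297) = 44.38 mol
For 11.20 mol C2H5OH, stoichiometry requires (3/1) × 11.20 = 33.60 mol O2; 44.38 mol is available, so C2H5OH is limiting.
n(O2) consumed = (3/1) × 11.20 = 33.60 mol; remaining = 44.38 − 33.60 = 10.78 mol
V(O2) = nRT/P = 10.78 × 0.08206 × 794.15 / 16.9 = 41.57 L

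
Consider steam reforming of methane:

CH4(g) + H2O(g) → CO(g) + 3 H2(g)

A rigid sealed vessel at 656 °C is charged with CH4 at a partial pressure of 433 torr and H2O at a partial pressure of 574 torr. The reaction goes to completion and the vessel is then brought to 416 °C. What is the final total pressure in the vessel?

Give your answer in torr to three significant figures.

1390 torr

With V and T fixed, P_i ∝ n_i, so the mole ratios apply directly to partial pressures at 656 °C.
P(H2O) required for 433 torr of CH4 = (1/1) × 433 = 433.0 torr; available 574 torr, so CH4 is limiting.
P(H2O) remaining = 574 − (1/1) × 433 = 141.0 torr
P(gaseous products) = (1+3)/1 × 433 = 1732 torr
P_total at 656 °C = 141.0 + 1732 = 1873 torr
Scaling to 416 °C: P = 1873 × 689.15/929.15 = 1389 torr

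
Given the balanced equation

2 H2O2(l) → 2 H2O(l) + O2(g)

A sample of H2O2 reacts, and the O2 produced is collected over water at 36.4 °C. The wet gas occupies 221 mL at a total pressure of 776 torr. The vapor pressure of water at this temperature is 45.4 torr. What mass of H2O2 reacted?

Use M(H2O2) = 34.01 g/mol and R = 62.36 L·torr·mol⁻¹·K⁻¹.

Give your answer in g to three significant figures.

P(O2) = 776 − 45.4 = 730.6 torr
n(O2) = PV/RT = (730.6 × 0.2210) / (62.36 × 309.55) = 0.008364 mol
n(H2O2) = (2/1) × 0.008364 = 0.01673 mol
m(H2O2) = 0.01673 × 34.01 = 0.5690 g

0.569 g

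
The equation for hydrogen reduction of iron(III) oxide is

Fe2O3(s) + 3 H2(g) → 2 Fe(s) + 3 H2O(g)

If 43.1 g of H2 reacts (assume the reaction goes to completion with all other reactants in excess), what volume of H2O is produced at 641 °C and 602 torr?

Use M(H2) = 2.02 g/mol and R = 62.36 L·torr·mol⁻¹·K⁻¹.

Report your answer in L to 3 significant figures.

2020 L

n(H2) = 43.10 / 2.02 = 21.34 mol
n(H2O) = (3/3) × 21.34 = 21.34 mol
V = nRT/P = 21.34 × 62.36 × 914.15 / 602 = 2021 L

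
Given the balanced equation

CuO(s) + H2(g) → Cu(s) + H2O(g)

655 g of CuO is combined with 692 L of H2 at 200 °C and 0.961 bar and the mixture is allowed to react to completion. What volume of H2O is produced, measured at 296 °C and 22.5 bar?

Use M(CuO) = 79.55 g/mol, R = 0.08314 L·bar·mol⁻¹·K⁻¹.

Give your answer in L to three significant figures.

n(CuO) = 655 / 79.55 = 8.234 mol
n(H2) = PV/RT = (0.961 × 692) / (0.08314 × 473.15) = 16.91 mol
For 8.234 mol CuO, stoichiometry requires (1/1) × 8.234 = 8.234 mol H2; 16.91 mol is available, so CuO is limiting.
n(H2O) = (1/1) × 8.234 = 8.234 mol
V(H2O) = nRT/P = 8.234 × 0.08314 × 569.15 / 22.5 = 17.32 L

17.3 L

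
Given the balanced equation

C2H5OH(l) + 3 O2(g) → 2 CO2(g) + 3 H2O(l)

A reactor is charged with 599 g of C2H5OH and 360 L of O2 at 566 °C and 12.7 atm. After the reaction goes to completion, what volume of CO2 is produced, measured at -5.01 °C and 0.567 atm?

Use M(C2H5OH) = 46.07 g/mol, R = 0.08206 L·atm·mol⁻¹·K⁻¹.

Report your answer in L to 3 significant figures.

n(C2H5OH) = 599 / 46.07 = 13.00 mol
n(O2) = PV/RT = (12.7 × 360) / (0.08206 × 839.15) = 66.39 mol
For 13.00 mol C2H5OH, stoichiometry requires (3/1) × 13.00 = 39.00 mol O2; 66.39 mol is available, so C2H5OH is limiting.
n(CO2) = (2/1) × 13.00 = 26.00 mol
V(CO2) = nRT/P = 26.00 × 0.08206 × 268.14 / 0.567 = 1009 L

1010 L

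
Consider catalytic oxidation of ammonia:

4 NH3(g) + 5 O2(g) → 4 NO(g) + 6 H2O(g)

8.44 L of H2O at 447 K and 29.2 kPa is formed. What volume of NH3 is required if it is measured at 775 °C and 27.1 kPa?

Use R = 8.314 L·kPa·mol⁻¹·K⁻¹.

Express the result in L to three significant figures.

14.2 L

n(H2O) = PV/RT = (29.2 × 8.44) / (8.314 × 447) = 0.06631 mol
n(NH3) = (4/6) × 0.06631 = 0.04421 mol
V = nRT/P = 0.04421 × 8.314 × 1048.15 / 27.1 = 14.22 L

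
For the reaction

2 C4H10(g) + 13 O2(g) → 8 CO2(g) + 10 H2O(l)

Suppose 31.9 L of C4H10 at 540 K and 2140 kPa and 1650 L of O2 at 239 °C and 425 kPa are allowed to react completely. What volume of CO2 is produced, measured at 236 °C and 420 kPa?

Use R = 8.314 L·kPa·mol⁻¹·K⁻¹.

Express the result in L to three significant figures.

613 L

n(C4H10) = PV/RT = (2140 × 31.9) / (8.314 × 540) = 15.21 mol
n(O2) = PV/RT = (425 × 1650) / (8.314 × 512.15) = 164.7 mol
For 15.21 mol C4H10, stoichiometry requires (13/2) × 15.21 = 98.87 mol O2; 164.7 mol is available, so C4H10 is limiting.
n(CO2) = (8/2) × 15.21 = 60.84 mol
V(CO2) = nRT/P = 60.84 × 8.314 × 509.15 / 420 = 613.2 L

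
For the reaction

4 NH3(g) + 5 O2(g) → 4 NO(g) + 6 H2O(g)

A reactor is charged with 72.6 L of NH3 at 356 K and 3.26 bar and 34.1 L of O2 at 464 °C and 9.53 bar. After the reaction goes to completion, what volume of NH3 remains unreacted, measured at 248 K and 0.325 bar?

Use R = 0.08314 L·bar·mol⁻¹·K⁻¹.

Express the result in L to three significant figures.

238 L

n(NH3) = PV/RT = (3.26 × 72.6) / (0.08314 × 356) = 7.996 mol
n(O2) = PV/RT = (9.53 × 34.1) / (0.08314 × 737.15) = 5.303 mol
For 7.996 mol NH3, stoichiometry requires (5/4) × 7.996 = 9.995 mol O2; 5.303 mol is available, so O2 is limiting.
n(NH3) consumed = (4/5) × 5.303 = 4.242 mol; remaining = 7.996 − 4.242 = 3.754 mol
V(NH3) = nRT/P = 3.754 × 0.08314 × 248 / 0.325 = 238.2 L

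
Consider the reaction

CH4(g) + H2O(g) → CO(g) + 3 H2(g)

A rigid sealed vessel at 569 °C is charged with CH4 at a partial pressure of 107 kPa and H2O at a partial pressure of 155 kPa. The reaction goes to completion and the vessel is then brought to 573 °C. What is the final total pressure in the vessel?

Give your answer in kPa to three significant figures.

478 kPa

Because the vessel is rigid and T is held at 569 °C, work the stoichiometry in partial pressures (P_i = n_iRT/V).
P(H2O) required for 107 kPa of CH4 = (1/1) × 107 = 107.0 kPa; available 155 kPa, so CH4 is limiting.
P(H2O) remaining = 155 − (1/1) × 107 = 48.00 kPa
P(gaseous products) = (1+3)/1 × 107 = 428.0 kPa
P_total at 569 °C = 48.00 + 428.0 = 476.0 kPa
Scaling to 573 °C: P = 476.0 × 846.15/842.15 = 478.3 kPa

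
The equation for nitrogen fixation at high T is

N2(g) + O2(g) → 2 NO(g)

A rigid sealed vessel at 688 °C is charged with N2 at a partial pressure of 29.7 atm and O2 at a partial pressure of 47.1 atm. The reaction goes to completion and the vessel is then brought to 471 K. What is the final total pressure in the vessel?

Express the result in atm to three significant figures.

37.6 atm

Because the vessel is rigid and T is held at 688 °C, work the stoichiometry in partial pressures (P_i = n_iRT/V).
P(O2) required for 29.7 atm of N2 = (1/1) × 29.7 = 29.70 atm; available 47.1 atm, so N2 is limiting.
P(O2) remaining = 47.1 − (1/1) × 29.7 = 17.40 atm
P(gaseous products) = (2)/1 × 29.7 = 59.40 atm
P_total at 688 °C = 17.40 + 59.40 = 76.80 atm
Scaling to 471 K: P = 76.80 × 471/961.15 = 37.63 atm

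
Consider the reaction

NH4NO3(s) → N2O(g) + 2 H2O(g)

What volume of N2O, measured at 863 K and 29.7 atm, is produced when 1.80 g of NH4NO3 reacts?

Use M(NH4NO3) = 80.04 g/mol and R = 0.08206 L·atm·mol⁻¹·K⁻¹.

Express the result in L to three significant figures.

0.0536 L

n(NH4NO3) = 1.800 / 80.04 = 0.02249 mol
n(N2O) = (1/1) × 0.02249 = 0.02249 mol
V = nRT/P = 0.02249 × 0.08206 × 863 / 29.7 = 0.05363 L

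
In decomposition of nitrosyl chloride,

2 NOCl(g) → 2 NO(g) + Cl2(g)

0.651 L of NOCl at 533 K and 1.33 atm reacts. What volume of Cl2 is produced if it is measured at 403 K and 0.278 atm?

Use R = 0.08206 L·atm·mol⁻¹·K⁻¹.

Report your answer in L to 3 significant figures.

n(NOCl) = PV/RT = (1.33 × 0.651) / (0.08206 × 533) = 0.01980 mol
n(Cl2) = (1/2) × 0.01980 = 0.009900 mol
V = nRT/P = 0.009900 × 0.08206 × 403 / 0.278 = 1.178 L

1.18 L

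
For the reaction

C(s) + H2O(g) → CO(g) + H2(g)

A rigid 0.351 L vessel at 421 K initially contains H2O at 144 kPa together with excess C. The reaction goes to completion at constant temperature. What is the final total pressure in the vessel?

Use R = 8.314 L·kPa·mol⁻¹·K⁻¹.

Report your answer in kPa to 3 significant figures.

At constant T and V, P ∝ n(gas): 1 mol gas → 2 mol gas.
P_final = (2/1) × 144 = 288.0 kPa

288 kPa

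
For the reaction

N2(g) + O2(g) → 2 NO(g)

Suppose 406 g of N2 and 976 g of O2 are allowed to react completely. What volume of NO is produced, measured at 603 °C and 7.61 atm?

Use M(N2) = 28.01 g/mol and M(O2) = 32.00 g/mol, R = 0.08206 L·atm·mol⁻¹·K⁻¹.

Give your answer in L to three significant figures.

274 L

n(N2) = 406 / 28.01 = 14.49 mol
n(O2) = 976 / 32.00 = 30.50 mol
For 14.49 mol N2, stoichiometry requires (1/1) × 14.49 = 14.49 mol O2; 30.50 mol is available, so N2 is limiting.
n(NO) = (2/1) × 14.49 = 28.98 mol
V(NO) = nRT/P = 28.98 × 0.08206 × 876.15 / 7.61 = 273.8 L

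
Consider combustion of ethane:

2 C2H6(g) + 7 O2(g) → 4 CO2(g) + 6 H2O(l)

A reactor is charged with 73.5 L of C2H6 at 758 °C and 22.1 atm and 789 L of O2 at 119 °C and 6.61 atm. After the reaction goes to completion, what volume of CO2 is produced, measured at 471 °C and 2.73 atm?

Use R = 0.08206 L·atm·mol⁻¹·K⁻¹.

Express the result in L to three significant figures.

859 L

n(C2H6) = PV/RT = (22.1 × 73.5) / (0.08206 × 1031.15) = 19.20 mol
n(O2) = PV/RT = (6.61 × 789) / (0.08206 × 392.15) = 162.1 mol
For 19.20 mol C2H6, stoichiometry requires (7/2) × 19.20 = 67.20 mol O2; 162.1 mol is available, so C2H6 is limiting.
n(CO2) = (4/2) × 19.20 = 38.40 mol
V(CO2) = nRT/P = 38.40 × 0.08206 × 744.15 / 2.73 = 858.9 L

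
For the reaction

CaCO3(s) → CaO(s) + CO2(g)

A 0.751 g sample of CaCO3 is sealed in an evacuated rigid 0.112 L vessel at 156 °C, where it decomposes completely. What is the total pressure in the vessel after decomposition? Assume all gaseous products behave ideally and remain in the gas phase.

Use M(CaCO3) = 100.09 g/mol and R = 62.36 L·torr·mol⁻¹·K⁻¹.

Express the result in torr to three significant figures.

n(CaCO3) = 0.751 / 100.09 = 0.007503 mol
n(gas produced) = (1/1) × 0.007503 = 0.007503 mol
P = nRT/V = 0.007503 × 62.36 × 429.15 / 0.112 = 1793 torr

1790 torr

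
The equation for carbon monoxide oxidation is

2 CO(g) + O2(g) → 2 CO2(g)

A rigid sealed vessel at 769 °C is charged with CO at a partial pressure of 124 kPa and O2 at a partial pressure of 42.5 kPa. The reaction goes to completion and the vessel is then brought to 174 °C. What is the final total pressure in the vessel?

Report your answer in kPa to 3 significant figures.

At constant V, partial pressures at 769 °C are proportional to moles, so apply stoichiometry directly to pressures.
P(O2) required for 124 kPa of CO = (1/2) × 124 = 62.00 kPa; available 42.5 kPa, so O2 is limiting.
P(CO) remaining = 124 − (2/1) × 42.5 = 39.00 kPa
P(gaseous products) = (2)/1 × 42.5 = 85.00 kPa
P_total at 769 °C = 39.00 + 85.00 = 124.0 kPa
Scaling to 174 °C: P = 124.0 × 447.15/1042.15 = 53.20 kPa

53.2 kPa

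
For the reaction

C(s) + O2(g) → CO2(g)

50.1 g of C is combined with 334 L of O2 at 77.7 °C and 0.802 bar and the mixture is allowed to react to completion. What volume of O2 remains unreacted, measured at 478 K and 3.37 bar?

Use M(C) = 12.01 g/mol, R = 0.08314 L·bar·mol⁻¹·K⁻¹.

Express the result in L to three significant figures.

n(C) = 50.1 / 12.01 = 4.172 mol
n(O2) = PV/RT = (0.802 × 334) / (0.08314 × 350.85) = 9.183 mol
For 4.172 mol C, stoichiometry requires (1/1) × 4.172 = 4.172 mol O2; 9.183 mol is available, so C is limiting.
n(O2) consumed = (1/1) × 4.172 = 4.172 mol; remaining = 9.183 − 4.172 = 5.011 mol
V(O2) = nRT/P = 5.011 × 0.08314 × 478 / 3.37 = 59.09 L

59.1 L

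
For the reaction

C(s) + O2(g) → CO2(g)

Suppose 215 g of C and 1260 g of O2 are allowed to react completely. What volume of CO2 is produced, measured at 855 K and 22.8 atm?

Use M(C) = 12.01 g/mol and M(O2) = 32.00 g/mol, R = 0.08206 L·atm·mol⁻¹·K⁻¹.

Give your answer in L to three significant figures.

55.1 L

n(C) = 215 / 12.01 = 17.90 mol
n(O2) = 1260 / 32.00 = 39.38 mol
For 17.90 mol C, stoichiometry requires (1/1) × 17.90 = 17.90 mol O2; 39.38 mol is available, so C is limiting.
n(CO2) = (1/1) × 17.90 = 17.90 mol
V(CO2) = nRT/P = 17.90 × 0.08206 × 855 / 22.8 = 55.08 L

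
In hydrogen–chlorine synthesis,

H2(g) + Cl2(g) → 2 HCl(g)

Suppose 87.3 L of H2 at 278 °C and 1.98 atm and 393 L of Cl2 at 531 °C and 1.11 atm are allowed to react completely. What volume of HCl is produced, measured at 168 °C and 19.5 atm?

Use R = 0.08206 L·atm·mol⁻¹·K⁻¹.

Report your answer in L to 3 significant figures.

14.2 L

n(H2) = PV/RT = (1.98 × 87.3) / (0.08206 × 551.15) = 3.822 mol
n(Cl2) = PV/RT = (1.11 × 393) / (0.08206 × 804.15) = 6.611 mol
For 3.822 mol H2, stoichiometry requires (1/1) × 3.822 = 3.822 mol Cl2; 6.611 mol is available, so H2 is limiting.
n(HCl) = (2/1) × 3.822 = 7.644 mol
V(HCl) = nRT/P = 7.644 × 0.08206 × 441.15 / 19.5 = 14.19 L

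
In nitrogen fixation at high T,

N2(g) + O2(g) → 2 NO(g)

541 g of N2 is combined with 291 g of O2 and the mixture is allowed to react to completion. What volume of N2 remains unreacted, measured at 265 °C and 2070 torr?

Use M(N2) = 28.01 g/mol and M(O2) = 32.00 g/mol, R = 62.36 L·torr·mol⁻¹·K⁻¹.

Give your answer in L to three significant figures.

166 L

n(N2) = 541 / 28.01 = 19.31 mol
n(O2) = 291 / 32.00 = 9.094 mol
For 19.31 mol N2, stoichiometry requires (1/1) × 19.31 = 19.31 mol O2; 9.094 mol is available, so O2 is limiting.
n(N2) consumed = (1/1) × 9.094 = 9.094 mol; remaining = 19.31 − 9.094 = 10.22 mol
V(N2) = nRT/P = 10.22 × 62.36 × 538.15 / 2070 = 165.7 L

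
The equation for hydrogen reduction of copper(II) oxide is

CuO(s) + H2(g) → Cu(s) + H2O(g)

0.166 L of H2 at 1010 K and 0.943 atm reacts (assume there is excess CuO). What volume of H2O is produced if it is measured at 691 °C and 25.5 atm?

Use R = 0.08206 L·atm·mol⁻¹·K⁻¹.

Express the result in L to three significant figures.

0.00586 L

n(H2) = PV/RT = (0.943 × 0.166) / (0.08206 × 1010) = 0.001889 mol
n(H2O) = (1/1) × 0.001889 = 0.001889 mol
V = nRT/P = 0.001889 × 0.08206 × 964.15 / 25.5 = 0.005861 L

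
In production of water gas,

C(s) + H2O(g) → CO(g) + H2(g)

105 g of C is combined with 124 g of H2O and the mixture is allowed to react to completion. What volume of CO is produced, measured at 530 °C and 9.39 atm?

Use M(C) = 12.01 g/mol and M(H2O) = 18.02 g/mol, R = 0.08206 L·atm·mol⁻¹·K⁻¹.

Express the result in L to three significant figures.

48.3 L

n(C) = 105 / 12.01 = 8.743 mol
n(H2O) = 124 / 18.02 = 6.881 mol
For 8.743 mol C, stoichiometry requires (1/1) × 8.743 = 8.743 mol H2O; 6.881 mol is available, so H2O is limiting.
n(CO) = (1/1) × 6.881 = 6.881 mol
V(CO) = nRT/P = 6.881 × 0.08206 × 803.15 / 9.39 = 48.30 L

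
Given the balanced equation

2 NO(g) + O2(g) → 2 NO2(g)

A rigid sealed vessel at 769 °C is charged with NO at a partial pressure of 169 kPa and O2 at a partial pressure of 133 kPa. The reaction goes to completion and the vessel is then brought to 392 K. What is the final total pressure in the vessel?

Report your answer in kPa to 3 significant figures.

81.8 kPa

Because the vessel is rigid and T is held at 769 °C, work the stoichiometry in partial pressures (P_i = n_iRT/V).
P(O2) required for 169 kPa of NO = (1/2) × 169 = 84.50 kPa; available 133 kPa, so NO is limiting.
P(O2) remaining = 133 − (1/2) × 169 = 48.50 kPa
P(gaseous products) = (2)/2 × 169 = 169.0 kPa
P_total at 769 °C = 48.50 + 169.0 = 217.5 kPa
Scaling to 392 K: P = 217.5 × 392/1042.15 = 81.81 kPa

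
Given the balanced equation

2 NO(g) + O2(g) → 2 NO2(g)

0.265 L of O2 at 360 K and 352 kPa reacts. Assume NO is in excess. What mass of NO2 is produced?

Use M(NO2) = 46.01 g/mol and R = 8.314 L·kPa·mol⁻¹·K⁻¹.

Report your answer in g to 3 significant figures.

n(O2) = PV/RT = (352 × 0.265) / (8.314 × 360) = 0.03117 mol
n(NO2) = (2/1) × 0.03117 = 0.06234 mol
m(NO2) = 0.06234 × 46.01 = 2.868 g

2.87 g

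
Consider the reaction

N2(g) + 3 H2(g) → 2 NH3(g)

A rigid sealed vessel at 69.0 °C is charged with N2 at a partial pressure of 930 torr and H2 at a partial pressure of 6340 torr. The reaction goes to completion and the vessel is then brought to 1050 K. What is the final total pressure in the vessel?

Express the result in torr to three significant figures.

At constant V, partial pressures at 69.0 °C are proportional to moles, so apply stoichiometry directly to pressures.
P(H2) required for 930 torr of N2 = (3/1) × 930 = 2790 torr; available 6340 torr, so N2 is limiting.
P(H2) remaining = 6340 − (3/1) × 930 = 3550 torr
P(gaseous products) = (2)/1 × 930 = 1860 torr
P_total at 69.0 °C = 3550 + 1860 = 5410 torr
Scaling to 1050 K: P = 5410 × 1050/342.15 = 16600 torr

16600 torr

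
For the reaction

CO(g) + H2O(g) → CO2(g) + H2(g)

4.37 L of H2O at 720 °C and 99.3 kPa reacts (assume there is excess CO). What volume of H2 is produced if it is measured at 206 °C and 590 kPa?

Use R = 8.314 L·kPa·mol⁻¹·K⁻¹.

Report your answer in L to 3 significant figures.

0.355 L

n(H2O) = PV/RT = (99.3 × 4.37) / (8.314 × 993.15) = 0.05255 mol
n(H2) = (1/1) × 0.05255 = 0.05255 mol
V = nRT/P = 0.05255 × 8.314 × 479.15 / 590 = 0.3548 L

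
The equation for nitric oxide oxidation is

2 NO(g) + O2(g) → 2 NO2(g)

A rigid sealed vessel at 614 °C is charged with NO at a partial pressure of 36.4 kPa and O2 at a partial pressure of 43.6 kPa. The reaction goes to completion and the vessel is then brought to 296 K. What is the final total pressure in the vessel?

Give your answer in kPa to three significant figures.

Because the vessel is rigid and T is held at 614 °C, work the stoichiometry in partial pressures (P_i = n_iRT/V).
P(O2) required for 36.4 kPa of NO = (1/2) × 36.4 = 18.20 kPa; available 43.6 kPa, so NO is limiting.
P(O2) remaining = 43.6 − (1/2) × 36.4 = 25.40 kPa
P(gaseous products) = (2)/2 × 36.4 = 36.40 kPa
P_total at 614 °C = 25.40 + 36.40 = 61.80 kPa
Scaling to 296 K: P = 61.80 × 296/887.15 = 20.62 kPa

20.6 kPa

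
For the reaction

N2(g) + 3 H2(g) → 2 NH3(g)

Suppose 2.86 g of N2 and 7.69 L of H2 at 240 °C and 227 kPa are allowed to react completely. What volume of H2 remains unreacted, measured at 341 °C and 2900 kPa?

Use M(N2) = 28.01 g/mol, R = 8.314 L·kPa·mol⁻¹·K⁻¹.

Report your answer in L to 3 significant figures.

n(N2) = 2.86 / 28.01 = 0.1021 mol
n(H2) = PV/RT = (227 × 7.69) / (8.314 × 513.15) = 0.4092 mol
For 0.1021 mol N2, stoichiometry requires (3/1) × 0.1021 = 0.3063 mol H2; 0.4092 mol is available, so N2 is limiting.
n(H2) consumed = (3/1) × 0.1021 = 0.3063 mol; remaining = 0.4092 − 0.3063 = 0.1029 mol
V(H2) = nRT/P = 0.1029 × 8.314 × 614.15 / 2900 = 0.1812 L

0.181 L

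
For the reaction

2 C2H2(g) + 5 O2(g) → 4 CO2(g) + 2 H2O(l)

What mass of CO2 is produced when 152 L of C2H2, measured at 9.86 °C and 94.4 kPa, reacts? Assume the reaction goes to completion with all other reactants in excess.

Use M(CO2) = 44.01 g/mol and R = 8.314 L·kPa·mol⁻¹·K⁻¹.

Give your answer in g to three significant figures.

n(C2H2) = PV/RT = (94.4 × 152) / (8.314 × 283.01) = 6.098 mol
n(CO2) = (4/2) × 6.098 = 12.20 mol
m(CO2) = 12.20 × 44.01 = 536.9 g

537 g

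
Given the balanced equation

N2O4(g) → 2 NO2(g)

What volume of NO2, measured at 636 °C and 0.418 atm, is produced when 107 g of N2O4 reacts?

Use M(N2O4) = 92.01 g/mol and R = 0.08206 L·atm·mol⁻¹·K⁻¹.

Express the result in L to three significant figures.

n(N2O4) = 107.0 / 92.01 = 1.163 mol
n(NO2) = (2/1) × 1.163 = 2.326 mol
V = nRT/P = 2.326 × 0.08206 × 909.15 / 0.418 = 415.1 L

415 L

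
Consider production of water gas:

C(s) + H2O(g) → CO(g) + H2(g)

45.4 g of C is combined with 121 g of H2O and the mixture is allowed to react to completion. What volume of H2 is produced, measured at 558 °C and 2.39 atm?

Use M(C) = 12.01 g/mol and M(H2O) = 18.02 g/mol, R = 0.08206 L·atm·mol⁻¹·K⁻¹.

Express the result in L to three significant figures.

108 L

n(C) = 45.4 / 12.01 = 3.780 mol
n(H2O) = 121 / 18.02 = 6.715 mol
For 3.780 mol C, stoichiometry requires (1/1) × 3.780 = 3.780 mol H2O; 6.715 mol is available, so C is limiting.
n(H2) = (1/1) × 3.780 = 3.780 mol
V(H2) = nRT/P = 3.780 × 0.08206 × 831.15 / 2.39 = 107.9 L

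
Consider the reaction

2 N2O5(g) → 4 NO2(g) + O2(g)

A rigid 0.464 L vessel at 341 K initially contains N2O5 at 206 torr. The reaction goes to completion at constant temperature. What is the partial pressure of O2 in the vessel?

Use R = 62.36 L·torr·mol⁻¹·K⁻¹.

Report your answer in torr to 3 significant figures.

103 torr

n(N2O5)₀ = PV/RT = (206 × 0.464) / (62.36 × 341) = 0.004495 mol
n(O2) = (1/2) × 0.004495 = 0.002247 mol
P(O2) = nRT/V = 0.002247 × 62.36 × 341 / 0.464 = 103.0 torr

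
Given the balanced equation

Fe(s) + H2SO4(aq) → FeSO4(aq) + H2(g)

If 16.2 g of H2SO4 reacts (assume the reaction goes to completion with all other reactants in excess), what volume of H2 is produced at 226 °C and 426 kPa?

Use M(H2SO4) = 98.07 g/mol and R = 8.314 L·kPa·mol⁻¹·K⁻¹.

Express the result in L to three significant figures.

n(H2SO4) = 16.20 / 98.07 = 0.1652 mol
n(H2) = (1/1) × 0.1652 = 0.1652 mol
V = nRT/P = 0.1652 × 8.314 × 499.15 / 426 = 1.609 L

1.61 L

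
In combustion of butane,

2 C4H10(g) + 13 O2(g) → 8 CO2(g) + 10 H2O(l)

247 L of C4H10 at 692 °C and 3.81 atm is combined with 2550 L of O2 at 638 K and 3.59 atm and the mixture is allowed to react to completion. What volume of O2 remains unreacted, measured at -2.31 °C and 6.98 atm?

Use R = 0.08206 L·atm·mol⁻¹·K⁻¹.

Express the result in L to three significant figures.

n(C4H10) = PV/RT = (3.81 × 247) / (0.08206 × 965.15) = 11.88 mol
n(O2) = PV/RT = (3.59 × 2550) / (0.08206 × 638) = 174.9 mol
For 11.88 mol C4H10, stoichiometry requires (13/2) × 11.88 = 77.22 mol O2; 174.9 mol is available, so C4H10 is limiting.
n(O2) consumed = (13/2) × 11.88 = 77.22 mol; remaining = 174.9 − 77.22 = 97.68 mol
V(O2) = nRT/P = 97.68 × 0.08206 × 270.84 / 6.98 = 311.0 L

311 L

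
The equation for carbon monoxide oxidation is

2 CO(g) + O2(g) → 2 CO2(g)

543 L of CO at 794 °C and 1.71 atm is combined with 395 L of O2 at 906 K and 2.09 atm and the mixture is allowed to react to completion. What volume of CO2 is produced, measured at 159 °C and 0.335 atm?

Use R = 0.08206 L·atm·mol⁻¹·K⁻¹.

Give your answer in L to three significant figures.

1120 L

n(CO) = PV/RT = (1.71 × 543) / (0.08206 × 1067.15) = 10.60 mol
n(O2) = PV/RT = (2.09 × 395) / (0.08206 × 906) = 11.10 mol
For 10.60 mol CO, stoichiometry requires (1/2) × 10.60 = 5.300 mol O2; 11.10 mol is available, so CO is limiting.
n(CO2) = (2/2) × 10.60 = 10.60 mol
V(CO2) = nRT/P = 10.60 × 0.08206 × 432.15 / 0.335 = 1122 L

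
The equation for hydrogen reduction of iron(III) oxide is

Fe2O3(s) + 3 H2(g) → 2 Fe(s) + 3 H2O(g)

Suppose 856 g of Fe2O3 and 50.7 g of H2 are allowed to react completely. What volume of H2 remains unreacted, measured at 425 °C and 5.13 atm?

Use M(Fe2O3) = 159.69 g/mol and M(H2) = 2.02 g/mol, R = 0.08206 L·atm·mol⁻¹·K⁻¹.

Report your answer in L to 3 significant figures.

n(Fe2O3) = 856 / 159.69 = 5.360 mol
n(H2) = 50.7 / 2.02 = 25.10 mol
For 5.360 mol Fe2O3, stoichiometry requires (3/1) × 5.360 = 16.08 mol H2; 25.10 mol is available, so Fe2O3 is limiting.
n(H2) consumed = (3/1) × 5.360 = 16.08 mol; remaining = 25.10 − 16.08 = 9.020 mol
V(H2) = nRT/P = 9.020 × 0.08206 × 698.15 / 5.13 = 100.7 L

101 L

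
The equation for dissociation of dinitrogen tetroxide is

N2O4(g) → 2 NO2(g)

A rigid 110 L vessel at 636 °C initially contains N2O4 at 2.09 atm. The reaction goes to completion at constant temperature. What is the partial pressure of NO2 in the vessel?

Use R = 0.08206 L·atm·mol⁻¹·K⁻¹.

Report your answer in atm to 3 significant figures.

n(N2O4)₀ = PV/RT = (2.09 × 110) / (0.08206 × 909.15) = 3.082 mol
n(NO2) = (2/1) × 3.082 = 6.164 mol
P(NO2) = nRT/V = 6.164 × 0.08206 × 909.15 / 110 = 4.181 atm

4.18 atm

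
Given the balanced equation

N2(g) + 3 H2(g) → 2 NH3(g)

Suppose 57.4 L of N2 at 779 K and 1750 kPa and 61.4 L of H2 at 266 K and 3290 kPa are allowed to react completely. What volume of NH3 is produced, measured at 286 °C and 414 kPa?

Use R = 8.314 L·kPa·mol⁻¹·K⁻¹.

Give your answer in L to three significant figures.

n(N2) = PV/RT = (1750 × 57.4) / (8.314 × 779) = 15.51 mol
n(H2) = PV/RT = (3290 × 61.4) / (8.314 × 266) = 91.34 mol
For 15.51 mol N2, stoichiometry requires (3/1) × 15.51 = 46.53 mol H2; 91.34 mol is available, so N2 is limiting.
n(NH3) = (2/1) × 15.51 = 31.02 mol
V(NH3) = nRT/P = 31.02 × 8.314 × 559.15 / 414 = 348.3 L

348 L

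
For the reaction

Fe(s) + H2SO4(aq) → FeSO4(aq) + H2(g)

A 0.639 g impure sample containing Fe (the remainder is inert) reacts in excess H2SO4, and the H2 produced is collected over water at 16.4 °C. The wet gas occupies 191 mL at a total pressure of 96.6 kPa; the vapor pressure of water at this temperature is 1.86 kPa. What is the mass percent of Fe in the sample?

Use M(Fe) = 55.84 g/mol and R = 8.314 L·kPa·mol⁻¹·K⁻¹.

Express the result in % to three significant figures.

P(H2) = 96.6 − 1.86 = 94.74 kPa
n(H2) = PV/RT = (94.74 × 0.1910) / (8.314 × 289.55) = 0.007517 mol
n(Fe) = (1/1) × 0.007517 = 0.007517 mol
m(Fe) = 0.007517 × 55.84 = 0.4197 g
%Fe = 0.4197 / 0.639 × 100 = 65.68%

65.7 %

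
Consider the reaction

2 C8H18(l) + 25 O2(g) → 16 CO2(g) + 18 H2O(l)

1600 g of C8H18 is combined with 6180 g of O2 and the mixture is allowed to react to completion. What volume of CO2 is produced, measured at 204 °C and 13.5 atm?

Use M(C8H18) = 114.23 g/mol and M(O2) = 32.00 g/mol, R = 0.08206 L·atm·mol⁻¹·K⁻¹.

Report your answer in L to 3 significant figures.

n(C8H18) = 1600 / 114.23 = 14.01 mol
n(O2) = 6180 / 32.00 = 193.1 mol
For 14.01 mol C8H18, stoichiometry requires (25/2) × 14.01 = 175.1 mol O2; 193.1 mol is available, so C8H18 is limiting.
n(CO2) = (16/2) × 14.01 = 112.1 mol
V(CO2) = nRT/P = 112.1 × 0.08206 × 477.15 / 13.5 = 325.1 L

325 L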